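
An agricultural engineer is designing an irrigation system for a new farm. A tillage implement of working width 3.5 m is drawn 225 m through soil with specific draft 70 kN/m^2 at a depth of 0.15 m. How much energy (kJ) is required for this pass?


E = k * d * w * L
  = 70 * 0.15 * 3.5 * 225
  = 8268.75 kJ


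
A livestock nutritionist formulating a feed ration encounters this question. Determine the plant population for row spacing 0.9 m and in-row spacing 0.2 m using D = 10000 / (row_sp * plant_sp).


D = 10000 / (row_sp * plant_sp)
  = 10000 / (0.9 * 0.2)
  = 10000 / 0.1800
  = 55555.56 plants/ha


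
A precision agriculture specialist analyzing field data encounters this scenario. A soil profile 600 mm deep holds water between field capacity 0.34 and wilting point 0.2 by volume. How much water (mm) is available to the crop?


AW = (FC - WP) * D
   = (0.34 - 0.2) * 600
   = 0.14 * 600
   = 84 mm


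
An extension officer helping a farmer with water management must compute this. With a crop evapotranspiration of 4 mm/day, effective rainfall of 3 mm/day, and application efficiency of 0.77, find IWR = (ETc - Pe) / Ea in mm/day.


IWR = (ETc - Pe) / Ea
    = (4 - 3) / 0.77
    = 1 / 0.77
    = 1.30 mm/day


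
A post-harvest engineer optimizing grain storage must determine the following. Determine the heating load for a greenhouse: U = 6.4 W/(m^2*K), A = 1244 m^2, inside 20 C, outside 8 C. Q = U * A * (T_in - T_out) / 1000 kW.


dT = 20 - (8) = 12 K
Q = U * A * dT
  = 6.4 * 1244 * 12
  = 95539.20 W = 95.54 kW


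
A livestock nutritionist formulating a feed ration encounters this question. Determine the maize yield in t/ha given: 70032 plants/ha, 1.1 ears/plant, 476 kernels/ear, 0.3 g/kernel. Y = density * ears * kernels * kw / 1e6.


Y = density * ears * kernels * kw
  = 70032 * 1.1 * 476 * 0.3 g/ha
  = 11000626.56 g/ha
  = 11000.63 kg/ha = 11.00 t/ha


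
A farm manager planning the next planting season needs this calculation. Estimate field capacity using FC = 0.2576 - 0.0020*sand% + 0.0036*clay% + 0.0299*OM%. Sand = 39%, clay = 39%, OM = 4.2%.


FC = 0.2576 - 0.0020*39 + 0.0036*39 + 0.0299*4.2
   = 0.2576 - 0.0780 + 0.1404 + 0.1256
   = 0.4456


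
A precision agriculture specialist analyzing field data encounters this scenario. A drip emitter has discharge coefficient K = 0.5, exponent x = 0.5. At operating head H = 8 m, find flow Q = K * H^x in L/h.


Q = K * H^x
  = 0.5 * 8^0.5
  = 0.5 * 2.8284
  = 1.41 L/h


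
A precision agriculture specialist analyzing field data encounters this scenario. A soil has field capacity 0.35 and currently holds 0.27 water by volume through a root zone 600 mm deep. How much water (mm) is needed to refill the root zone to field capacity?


SMD = (FC - theta) * D
    = (0.35 - 0.27) * 600
    = 0.080 * 600
    = 48 mm


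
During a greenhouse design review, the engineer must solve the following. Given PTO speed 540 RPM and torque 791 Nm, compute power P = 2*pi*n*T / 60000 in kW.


P = 2*pi*n*T / 60000
  = 2*pi * 540 * 791 / 60000
  = 2683799.77 / 60000
  = 44.73 kW


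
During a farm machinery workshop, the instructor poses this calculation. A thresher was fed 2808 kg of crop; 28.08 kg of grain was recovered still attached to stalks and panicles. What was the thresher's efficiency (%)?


eta = (total - unthreshed) / total * 100
    = (2808 - 28.08) / 2808 * 100
    = 2779.92 / 2808 * 100
    = 99%


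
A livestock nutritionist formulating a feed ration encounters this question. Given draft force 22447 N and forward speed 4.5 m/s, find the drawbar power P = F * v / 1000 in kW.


P = F * v / 1000
  = 22447 * 4.5 / 1000
  = 101011.50 / 1000
  = 101.01 kW


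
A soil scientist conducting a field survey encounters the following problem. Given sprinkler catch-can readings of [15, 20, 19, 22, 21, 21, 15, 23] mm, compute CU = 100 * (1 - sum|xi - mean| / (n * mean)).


xbar = 156 / 8 = 19.500
sum|xi - xbar| = 19
CU = 100 * (1 - 19 / (8 * 19.500))
   = 100 * (1 - 0.1218)
   = 87.82%


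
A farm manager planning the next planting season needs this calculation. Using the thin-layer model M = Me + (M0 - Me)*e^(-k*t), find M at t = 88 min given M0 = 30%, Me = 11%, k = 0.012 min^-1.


M = Me + (M0 - Me) * e^(-k*t)
  = 11 + (30 - 11) * e^(-0.012*88)
  = 11 + 19 * e^(-1.056)
  = 11 + 19 * 0.34784
  = 11 + 6.6090
  = 17.61%


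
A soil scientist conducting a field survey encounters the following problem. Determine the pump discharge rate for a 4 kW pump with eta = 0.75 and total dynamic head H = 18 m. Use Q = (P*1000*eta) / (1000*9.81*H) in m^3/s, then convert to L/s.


Q = (P * 1000 * eta) / (rho * g * H)
  = (4 * 1000 * 0.75) / (1000 * 9.81 * 18)
  = 3000 / 176580
  = 0.01699 m^3/s = 16.99 L/s


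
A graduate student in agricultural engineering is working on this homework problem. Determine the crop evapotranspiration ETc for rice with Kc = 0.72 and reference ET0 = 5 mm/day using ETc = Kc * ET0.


ETc = Kc * ET0
    = 0.72 * 5
    = 3.60 mm/day


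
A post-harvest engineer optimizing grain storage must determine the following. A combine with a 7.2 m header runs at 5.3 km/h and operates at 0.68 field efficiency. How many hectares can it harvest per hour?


C = w * v * eta_f / 10
  = 7.2 * 5.3 * 0.68 / 10
  = 25.95 / 10
  = 2.59 ha/h


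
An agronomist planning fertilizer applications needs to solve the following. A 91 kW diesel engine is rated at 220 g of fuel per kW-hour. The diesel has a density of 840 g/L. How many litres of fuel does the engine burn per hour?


FC = P * BSFC / rho_fuel
   = 91 * 220 / 840
   = 20020 / 840
   = 23.83 L/h


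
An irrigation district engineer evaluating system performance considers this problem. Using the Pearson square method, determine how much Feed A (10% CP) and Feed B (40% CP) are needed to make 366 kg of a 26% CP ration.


parts_A = CP_b - target = 40 - 26 = 14
parts_B = target - CP_a = 26 - 10 = 16
total_parts = 14 + 16 = 30
Feed A = 366 * 14 / 30 = 170.80 kg
Feed B = 366 * 16 / 30 = 195.20 kg

170.80 kg


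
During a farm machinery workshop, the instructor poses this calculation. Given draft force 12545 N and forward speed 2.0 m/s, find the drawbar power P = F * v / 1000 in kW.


P = F * v / 1000
  = 12545 * 2.0 / 1000
  = 25090 / 1000
  = 25.09 kW


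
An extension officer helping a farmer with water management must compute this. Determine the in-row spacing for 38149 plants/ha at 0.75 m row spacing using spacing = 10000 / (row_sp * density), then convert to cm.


spacing = 10000 / (row_sp * density)
        = 10000 / (0.75 * 38149)
        = 10000 / 28611.75
        = 0.34951 m = 34.95 cm


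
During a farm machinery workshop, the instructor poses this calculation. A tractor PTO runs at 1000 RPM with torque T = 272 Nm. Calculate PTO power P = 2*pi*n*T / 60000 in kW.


P = 2*pi*n*T / 60000
  = 2*pi * 1000 * 272 / 60000
  = 1709026.40 / 60000
  = 28.48 kW


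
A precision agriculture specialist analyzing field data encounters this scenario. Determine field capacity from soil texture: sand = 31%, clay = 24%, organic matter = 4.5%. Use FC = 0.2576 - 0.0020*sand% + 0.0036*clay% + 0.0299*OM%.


FC = 0.2576 - 0.0020*31 + 0.0036*24 + 0.0299*4.5
   = 0.2576 - 0.0620 + 0.0864 + 0.1346
   = 0.4166


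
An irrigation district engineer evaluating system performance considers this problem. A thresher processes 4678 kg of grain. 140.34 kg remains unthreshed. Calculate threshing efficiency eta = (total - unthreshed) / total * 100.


eta = (total - unthreshed) / total * 100
    = (4678 - 140.34) / 4678 * 100
    = 4537.66 / 4678 * 100
    = 97%


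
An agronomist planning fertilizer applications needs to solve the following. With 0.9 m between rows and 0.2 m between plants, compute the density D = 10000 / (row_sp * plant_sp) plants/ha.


D = 10000 / (row_sp * plant_sp)
  = 10000 / (0.9 * 0.2)
  = 10000 / 0.1800
  = 55555.56 plants/ha


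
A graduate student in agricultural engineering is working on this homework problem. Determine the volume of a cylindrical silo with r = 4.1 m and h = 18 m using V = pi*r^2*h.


V = pi * r^2 * h
  = pi * 4.1^2 * 18
  = pi * 16.81 * 18
  = 950.58 m^3


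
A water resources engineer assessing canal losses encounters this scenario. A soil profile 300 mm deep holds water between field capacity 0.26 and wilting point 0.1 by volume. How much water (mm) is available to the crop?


AW = (FC - WP) * D
   = (0.26 - 0.1) * 300
   = 0.16 * 300
   = 48 mm


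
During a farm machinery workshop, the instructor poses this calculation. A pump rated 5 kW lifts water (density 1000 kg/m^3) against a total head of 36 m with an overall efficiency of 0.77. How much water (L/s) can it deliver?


Q = (P * 1000 * eta) / (rho * g * H)
  = (5 * 1000 * 0.77) / (1000 * 9.81 * 36)
  = 3850 / 353160
  = 0.01090 m^3/s = 10.90 L/s


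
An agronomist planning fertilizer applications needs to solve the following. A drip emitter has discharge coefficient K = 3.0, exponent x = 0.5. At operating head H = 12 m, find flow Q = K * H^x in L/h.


Q = K * H^x
  = 3.0 * 12^0.5
  = 3.0 * 3.4641
  = 10.39 L/h


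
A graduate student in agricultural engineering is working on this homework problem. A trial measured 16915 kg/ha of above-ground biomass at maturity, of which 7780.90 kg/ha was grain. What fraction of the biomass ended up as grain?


HI = grain_yield / biomass
   = 7780.90 / 16915
   = 0.46


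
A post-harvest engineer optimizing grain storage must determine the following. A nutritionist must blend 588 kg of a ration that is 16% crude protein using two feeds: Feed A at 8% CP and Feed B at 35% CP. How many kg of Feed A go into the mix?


parts_A = CP_b - target = 35 - 16 = 19
parts_B = target - CP_a = 16 - 8 = 8
total_parts = 19 + 8 = 27
Feed A = 588 * 19 / 27 = 413.78 kg
Feed B = 588 * 8 / 27 = 174.22 kg

413.78 kg


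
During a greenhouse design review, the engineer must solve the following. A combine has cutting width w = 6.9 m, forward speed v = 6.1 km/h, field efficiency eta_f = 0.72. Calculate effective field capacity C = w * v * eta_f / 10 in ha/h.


C = w * v * eta_f / 10
  = 6.9 * 6.1 * 0.72 / 10
  = 30.30 / 10
  = 3.03 ha/h


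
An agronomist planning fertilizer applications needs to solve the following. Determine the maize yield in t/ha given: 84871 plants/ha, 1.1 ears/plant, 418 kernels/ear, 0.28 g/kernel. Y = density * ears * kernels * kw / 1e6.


Y = density * ears * kernels * kw
  = 84871 * 1.1 * 418 * 0.28 g/ha
  = 10926632.02 g/ha
  = 10926.63 kg/ha = 10.93 t/ha


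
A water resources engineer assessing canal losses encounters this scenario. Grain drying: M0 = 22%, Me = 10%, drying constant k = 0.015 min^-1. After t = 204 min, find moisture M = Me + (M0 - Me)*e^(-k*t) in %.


M = Me + (M0 - Me) * e^(-k*t)
  = 10 + (22 - 10) * e^(-0.015*204)
  = 10 + 12 * e^(-3.060)
  = 10 + 12 * 0.04689
  = 10 + 0.5627
  = 10.56%


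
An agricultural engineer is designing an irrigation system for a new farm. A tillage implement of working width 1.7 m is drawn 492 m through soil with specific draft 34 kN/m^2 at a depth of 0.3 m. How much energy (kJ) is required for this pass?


E = k * d * w * L
  = 34 * 0.3 * 1.7 * 492
  = 8531.28 kJ


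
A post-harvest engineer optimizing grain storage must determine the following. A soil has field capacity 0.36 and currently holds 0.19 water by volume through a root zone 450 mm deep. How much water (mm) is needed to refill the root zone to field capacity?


SMD = (FC - theta) * D
    = (0.36 - 0.19) * 450
    = 0.170 * 450
    = 76.50 mm


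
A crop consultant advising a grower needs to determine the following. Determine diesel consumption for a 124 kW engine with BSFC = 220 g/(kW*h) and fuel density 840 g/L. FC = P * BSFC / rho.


FC = P * BSFC / rho_fuel
   = 124 * 220 / 840
   = 27280 / 840
   = 32.48 L/h


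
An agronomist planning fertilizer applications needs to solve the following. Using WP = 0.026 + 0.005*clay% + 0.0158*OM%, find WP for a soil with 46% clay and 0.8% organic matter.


WP = 0.026 + 0.005*46 + 0.0158*0.8
   = 0.026 + 0.2300 + 0.0126
   = 0.2686


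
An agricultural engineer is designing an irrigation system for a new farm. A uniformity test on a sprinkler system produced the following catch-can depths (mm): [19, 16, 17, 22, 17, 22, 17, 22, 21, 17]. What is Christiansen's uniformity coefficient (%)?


xbar = 190 / 10 = 19
sum|xi - xbar| = 22
CU = 100 * (1 - 22 / (10 * 19))
   = 100 * (1 - 0.1158)
   = 88.42%


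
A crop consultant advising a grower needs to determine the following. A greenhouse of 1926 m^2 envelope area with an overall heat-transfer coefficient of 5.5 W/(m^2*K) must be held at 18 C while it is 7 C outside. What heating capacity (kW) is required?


dT = 18 - (7) = 11 K
Q = U * A * dT
  = 5.5 * 1926 * 11
  = 116523 W = 116.52 kW


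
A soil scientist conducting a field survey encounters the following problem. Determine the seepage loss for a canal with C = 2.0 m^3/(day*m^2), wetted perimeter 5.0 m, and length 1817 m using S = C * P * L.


S = C * P * L
  = 2.0 * 5.0 * 1817
  = 18170 m^3/day


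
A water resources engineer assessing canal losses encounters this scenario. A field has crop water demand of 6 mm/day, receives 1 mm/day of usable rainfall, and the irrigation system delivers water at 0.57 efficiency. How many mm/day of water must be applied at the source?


IWR = (ETc - Pe) / Ea
    = (6 - 1) / 0.57
    = 5 / 0.57
    = 8.77 mm/day


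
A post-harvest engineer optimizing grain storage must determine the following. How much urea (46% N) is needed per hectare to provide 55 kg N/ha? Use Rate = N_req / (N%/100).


Rate = N_required / (N_content / 100)
     = 55 / (46 / 100)
     = 55 / 0.46
     = 119.57 kg/ha


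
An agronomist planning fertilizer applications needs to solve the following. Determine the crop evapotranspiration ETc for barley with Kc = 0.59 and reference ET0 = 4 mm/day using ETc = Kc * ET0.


ETc = Kc * ET0
    = 0.59 * 4
    = 2.36 mm/day


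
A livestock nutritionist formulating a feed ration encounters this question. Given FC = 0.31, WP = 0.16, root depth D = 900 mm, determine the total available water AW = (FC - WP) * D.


AW = (FC - WP) * D
   = (0.31 - 0.16) * 900
   = 0.15 * 900
   = 135 mm


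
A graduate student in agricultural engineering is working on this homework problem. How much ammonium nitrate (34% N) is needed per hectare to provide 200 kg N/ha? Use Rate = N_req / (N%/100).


Rate = N_required / (N_content / 100)
     = 200 / (34 / 100)
     = 200 / 0.34
     = 588.24 kg/ha


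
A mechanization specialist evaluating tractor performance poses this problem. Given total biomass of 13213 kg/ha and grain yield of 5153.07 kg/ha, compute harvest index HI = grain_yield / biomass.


HI = grain_yield / biomass
   = 5153.07 / 13213
   = 0.39


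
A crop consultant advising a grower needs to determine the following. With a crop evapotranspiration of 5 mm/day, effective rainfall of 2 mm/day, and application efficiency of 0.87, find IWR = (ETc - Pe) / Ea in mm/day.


IWR = (ETc - Pe) / Ea
    = (5 - 2) / 0.87
    = 3 / 0.87
    = 3.45 mm/day


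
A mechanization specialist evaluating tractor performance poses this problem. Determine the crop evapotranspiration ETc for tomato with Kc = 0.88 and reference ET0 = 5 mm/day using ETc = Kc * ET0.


ETc = Kc * ET0
    = 0.88 * 5
    = 4.40 mm/day


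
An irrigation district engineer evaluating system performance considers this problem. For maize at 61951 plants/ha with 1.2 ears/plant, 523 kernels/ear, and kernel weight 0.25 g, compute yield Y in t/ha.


Y = density * ears * kernels * kw
  = 61951 * 1.2 * 523 * 0.25 g/ha
  = 9720111.90 g/ha
  = 9720.11 kg/ha = 9.72 t/ha


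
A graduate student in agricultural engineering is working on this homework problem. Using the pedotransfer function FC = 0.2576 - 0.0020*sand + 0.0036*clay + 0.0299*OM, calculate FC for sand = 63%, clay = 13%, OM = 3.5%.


FC = 0.2576 - 0.0020*63 + 0.0036*13 + 0.0299*3.5
   = 0.2576 - 0.1260 + 0.0468 + 0.1047
   = 0.2831


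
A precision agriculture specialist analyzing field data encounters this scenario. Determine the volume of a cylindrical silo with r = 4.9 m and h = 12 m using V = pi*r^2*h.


V = pi * r^2 * h
  = pi * 4.9^2 * 12
  = pi * 24.01 * 12
  = 905.16 m^3


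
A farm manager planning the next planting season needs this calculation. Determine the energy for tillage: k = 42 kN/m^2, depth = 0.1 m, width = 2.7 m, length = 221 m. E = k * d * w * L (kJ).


E = k * d * w * L
  = 42 * 0.1 * 2.7 * 221
  = 2506.14 kJ


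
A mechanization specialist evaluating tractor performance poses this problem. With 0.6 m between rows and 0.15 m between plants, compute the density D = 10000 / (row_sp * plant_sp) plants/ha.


D = 10000 / (row_sp * plant_sp)
  = 10000 / (0.6 * 0.15)
  = 10000 / 0.0900
  = 111111.11 plants/ha


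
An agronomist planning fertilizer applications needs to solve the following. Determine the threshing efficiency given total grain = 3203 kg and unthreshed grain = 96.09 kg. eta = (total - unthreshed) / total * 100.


eta = (total - unthreshed) / total * 100
    = (3203 - 96.09) / 3203 * 100
    = 3106.91 / 3203 * 100
    = 97%


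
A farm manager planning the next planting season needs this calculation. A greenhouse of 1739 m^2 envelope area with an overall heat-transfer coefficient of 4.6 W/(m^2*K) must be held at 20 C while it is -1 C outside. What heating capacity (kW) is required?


dT = 20 - (-1) = 21 K
Q = U * A * dT
  = 4.6 * 1739 * 21
  = 167987.40 W = 167.99 kW


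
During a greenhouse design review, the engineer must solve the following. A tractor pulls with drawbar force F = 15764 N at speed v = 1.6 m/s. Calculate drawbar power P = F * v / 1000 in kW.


P = F * v / 1000
  = 15764 * 1.6 / 1000
  = 25222.40 / 1000
  = 25.22 kW


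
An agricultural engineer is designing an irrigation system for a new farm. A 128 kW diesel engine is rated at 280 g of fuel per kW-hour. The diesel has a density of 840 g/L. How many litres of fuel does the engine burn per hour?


FC = P * BSFC / rho_fuel
   = 128 * 280 / 840
   = 35840 / 840
   = 42.67 L/h


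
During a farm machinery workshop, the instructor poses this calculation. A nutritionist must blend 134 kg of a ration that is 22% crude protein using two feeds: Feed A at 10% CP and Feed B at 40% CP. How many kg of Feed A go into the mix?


parts_A = CP_b - target = 40 - 22 = 18
parts_B = target - CP_a = 22 - 10 = 12
total_parts = 18 + 12 = 30
Feed A = 134 * 18 / 30 = 80.40 kg
Feed B = 134 * 12 / 30 = 53.60 kg

80.40 kg


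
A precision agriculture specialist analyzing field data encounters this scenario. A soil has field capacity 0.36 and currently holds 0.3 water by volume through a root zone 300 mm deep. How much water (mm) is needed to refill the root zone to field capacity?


SMD = (FC - theta) * D
    = (0.36 - 0.3) * 300
    = 0.060 * 300
    = 18 mm


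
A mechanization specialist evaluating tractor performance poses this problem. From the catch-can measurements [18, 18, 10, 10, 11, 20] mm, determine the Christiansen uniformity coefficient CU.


xbar = 87 / 6 = 14.500
sum|xi - xbar| = 25
CU = 100 * (1 - 25 / (6 * 14.500))
   = 100 * (1 - 0.2874)
   = 71.26%


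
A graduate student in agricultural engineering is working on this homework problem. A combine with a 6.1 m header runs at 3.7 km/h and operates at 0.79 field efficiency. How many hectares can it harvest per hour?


C = w * v * eta_f / 10
  = 6.1 * 3.7 * 0.79 / 10
  = 17.83 / 10
  = 1.78 ha/h


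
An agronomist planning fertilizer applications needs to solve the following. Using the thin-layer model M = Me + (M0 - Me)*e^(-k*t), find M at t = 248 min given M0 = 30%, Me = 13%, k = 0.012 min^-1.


M = Me + (M0 - Me) * e^(-k*t)
  = 13 + (30 - 13) * e^(-0.012*248)
  = 13 + 17 * e^(-2.976)
  = 13 + 17 * 0.05100
  = 13 + 0.8669
  = 13.87%


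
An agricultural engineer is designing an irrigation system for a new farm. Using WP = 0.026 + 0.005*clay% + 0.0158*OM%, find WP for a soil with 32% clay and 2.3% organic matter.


WP = 0.026 + 0.005*32 + 0.0158*2.3
   = 0.026 + 0.1600 + 0.0363
   = 0.2223


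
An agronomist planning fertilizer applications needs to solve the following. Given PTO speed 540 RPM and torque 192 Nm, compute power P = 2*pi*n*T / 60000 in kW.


P = 2*pi*n*T / 60000
  = 2*pi * 540 * 192 / 60000
  = 651440.65 / 60000
  = 10.86 kW


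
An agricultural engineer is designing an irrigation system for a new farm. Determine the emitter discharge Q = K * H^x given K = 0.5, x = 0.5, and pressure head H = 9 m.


Q = K * H^x
  = 0.5 * 9^0.5
  = 0.5 * 3
  = 1.50 L/h


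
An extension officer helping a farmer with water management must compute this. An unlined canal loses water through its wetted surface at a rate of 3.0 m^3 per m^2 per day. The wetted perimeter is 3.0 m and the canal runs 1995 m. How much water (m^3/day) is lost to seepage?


S = C * P * L
  = 3.0 * 3.0 * 1995
  = 17955 m^3/day


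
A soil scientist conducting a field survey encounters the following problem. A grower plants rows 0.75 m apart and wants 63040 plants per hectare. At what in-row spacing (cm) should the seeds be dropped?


spacing = 10000 / (row_sp * density)
        = 10000 / (0.75 * 63040)
        = 10000 / 47280
        = 0.21151 m = 21.15 cm


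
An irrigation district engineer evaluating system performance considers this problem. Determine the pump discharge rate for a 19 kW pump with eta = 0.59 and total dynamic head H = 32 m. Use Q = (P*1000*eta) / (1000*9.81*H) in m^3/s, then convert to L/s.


Q = (P * 1000 * eta) / (rho * g * H)
  = (19 * 1000 * 0.59) / (1000 * 9.81 * 32)
  = 11210 / 313920
  = 0.03571 m^3/s = 35.71 L/s


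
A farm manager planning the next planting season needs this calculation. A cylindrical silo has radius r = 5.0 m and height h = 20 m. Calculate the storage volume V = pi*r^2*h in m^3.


V = pi * r^2 * h
  = pi * 5.0^2 * 20
  = pi * 25 * 20
  = 1570.80 m^3


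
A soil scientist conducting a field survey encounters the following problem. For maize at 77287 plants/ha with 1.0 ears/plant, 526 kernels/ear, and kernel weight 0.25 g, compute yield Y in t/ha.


Y = density * ears * kernels * kw
  = 77287 * 1.0 * 526 * 0.25 g/ha
  = 10163240.50 g/ha
  = 10163.24 kg/ha = 10.16 t/ha


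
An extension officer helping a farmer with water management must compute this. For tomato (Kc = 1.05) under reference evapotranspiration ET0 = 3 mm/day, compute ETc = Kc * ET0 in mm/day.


ETc = Kc * ET0
    = 1.05 * 3
    = 3.15 mm/day


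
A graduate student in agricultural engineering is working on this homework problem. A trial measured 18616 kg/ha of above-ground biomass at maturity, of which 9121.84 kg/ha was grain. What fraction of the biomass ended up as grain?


HI = grain_yield / biomass
   = 9121.84 / 18616
   = 0.49


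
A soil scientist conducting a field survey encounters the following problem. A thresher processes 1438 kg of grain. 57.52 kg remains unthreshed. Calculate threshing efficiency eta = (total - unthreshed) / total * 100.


eta = (total - unthreshed) / total * 100
    = (1438 - 57.52) / 1438 * 100
    = 1380.48 / 1438 * 100
    = 96%


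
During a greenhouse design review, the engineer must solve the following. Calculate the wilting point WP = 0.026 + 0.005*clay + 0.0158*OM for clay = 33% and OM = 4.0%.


WP = 0.026 + 0.005*33 + 0.0158*4.0
   = 0.026 + 0.1650 + 0.0632
   = 0.2542


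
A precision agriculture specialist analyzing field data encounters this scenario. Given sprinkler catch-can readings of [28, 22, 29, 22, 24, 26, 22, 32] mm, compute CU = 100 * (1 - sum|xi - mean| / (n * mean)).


xbar = 205 / 8 = 25.625
sum|xi - xbar| = 25
CU = 100 * (1 - 25 / (8 * 25.625))
   = 100 * (1 - 0.1220)
   = 87.80%


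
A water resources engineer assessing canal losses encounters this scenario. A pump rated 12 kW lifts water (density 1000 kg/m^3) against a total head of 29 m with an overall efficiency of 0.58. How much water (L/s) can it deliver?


Q = (P * 1000 * eta) / (rho * g * H)
  = (12 * 1000 * 0.58) / (1000 * 9.81 * 29)
  = 6960 / 284490
  = 0.02446 m^3/s = 24.46 L/s


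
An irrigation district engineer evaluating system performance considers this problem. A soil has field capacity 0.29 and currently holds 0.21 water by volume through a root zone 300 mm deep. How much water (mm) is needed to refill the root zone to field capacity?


SMD = (FC - theta) * D
    = (0.29 - 0.21) * 300
    = 0.080 * 300
    = 24 mm


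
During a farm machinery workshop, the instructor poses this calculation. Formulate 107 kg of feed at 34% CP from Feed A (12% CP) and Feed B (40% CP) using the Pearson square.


parts_A = CP_b - target = 40 - 34 = 6
parts_B = target - CP_a = 34 - 12 = 22
total_parts = 6 + 22 = 28
Feed A = 107 * 6 / 28 = 22.93 kg
Feed B = 107 * 22 / 28 = 84.07 kg

22.93 kg


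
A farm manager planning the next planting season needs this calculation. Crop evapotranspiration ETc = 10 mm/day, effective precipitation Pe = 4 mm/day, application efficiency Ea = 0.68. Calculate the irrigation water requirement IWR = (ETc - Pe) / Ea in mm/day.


IWR = (ETc - Pe) / Ea
    = (10 - 4) / 0.68
    = 6 / 0.68
    = 8.82 mm/day


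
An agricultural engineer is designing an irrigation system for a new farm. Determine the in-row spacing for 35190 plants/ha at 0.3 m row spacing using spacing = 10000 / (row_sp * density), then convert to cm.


spacing = 10000 / (row_sp * density)
        = 10000 / (0.3 * 35190)
        = 10000 / 10557
        = 0.94724 m = 94.72 cm


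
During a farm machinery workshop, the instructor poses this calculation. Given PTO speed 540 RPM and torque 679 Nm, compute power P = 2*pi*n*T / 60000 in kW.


P = 2*pi*n*T / 60000
  = 2*pi * 540 * 679 / 60000
  = 2303792.72 / 60000
  = 38.40 kW


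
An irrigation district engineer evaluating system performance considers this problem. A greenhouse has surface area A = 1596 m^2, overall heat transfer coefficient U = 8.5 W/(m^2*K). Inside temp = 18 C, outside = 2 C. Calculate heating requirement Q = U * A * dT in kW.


dT = 18 - (2) = 16 K
Q = U * A * dT
  = 8.5 * 1596 * 16
  = 217056 W = 217.06 kW


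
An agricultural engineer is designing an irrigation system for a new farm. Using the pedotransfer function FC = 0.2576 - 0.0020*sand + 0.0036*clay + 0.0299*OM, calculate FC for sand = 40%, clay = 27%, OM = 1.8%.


FC = 0.2576 - 0.0020*40 + 0.0036*27 + 0.0299*1.8
   = 0.2576 - 0.0800 + 0.0972 + 0.0538
   = 0.3286


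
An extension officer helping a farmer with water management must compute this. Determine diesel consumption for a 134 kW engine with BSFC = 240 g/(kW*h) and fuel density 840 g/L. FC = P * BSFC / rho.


FC = P * BSFC / rho_fuel
   = 134 * 240 / 840
   = 32160 / 840
   = 38.29 L/h


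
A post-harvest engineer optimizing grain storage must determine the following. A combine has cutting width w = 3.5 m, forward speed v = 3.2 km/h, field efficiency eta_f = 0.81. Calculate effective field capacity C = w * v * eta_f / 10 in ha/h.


C = w * v * eta_f / 10
  = 3.5 * 3.2 * 0.81 / 10
  = 9.07 / 10
  = 0.91 ha/h


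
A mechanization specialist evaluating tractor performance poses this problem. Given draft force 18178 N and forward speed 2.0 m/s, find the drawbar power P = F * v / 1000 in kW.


P = F * v / 1000
  = 18178 * 2.0 / 1000
  = 36356 / 1000
  = 36.36 kW


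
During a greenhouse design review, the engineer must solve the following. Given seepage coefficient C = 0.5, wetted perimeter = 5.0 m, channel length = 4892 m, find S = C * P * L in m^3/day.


S = C * P * L
  = 0.5 * 5.0 * 4892
  = 12230 m^3/day


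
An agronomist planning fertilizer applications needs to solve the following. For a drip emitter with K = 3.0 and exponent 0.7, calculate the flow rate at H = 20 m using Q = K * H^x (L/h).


Q = K * H^x
  = 3.0 * 20^0.7
  = 3.0 * 8.1418
  = 24.43 L/h


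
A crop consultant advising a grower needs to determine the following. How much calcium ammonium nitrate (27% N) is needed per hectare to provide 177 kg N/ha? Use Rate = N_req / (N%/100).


Rate = N_required / (N_content / 100)
     = 177 / (27 / 100)
     = 177 / 0.27
     = 655.56 kg/ha


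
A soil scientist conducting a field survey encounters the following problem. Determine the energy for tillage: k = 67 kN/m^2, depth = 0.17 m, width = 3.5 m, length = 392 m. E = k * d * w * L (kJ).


E = k * d * w * L
  = 67 * 0.17 * 3.5 * 392
  = 15627.08 kJ


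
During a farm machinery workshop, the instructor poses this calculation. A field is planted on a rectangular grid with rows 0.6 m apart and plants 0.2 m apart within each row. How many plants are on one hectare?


D = 10000 / (row_sp * plant_sp)
  = 10000 / (0.6 * 0.2)
  = 10000 / 0.1200
  = 83333.33 plants/ha


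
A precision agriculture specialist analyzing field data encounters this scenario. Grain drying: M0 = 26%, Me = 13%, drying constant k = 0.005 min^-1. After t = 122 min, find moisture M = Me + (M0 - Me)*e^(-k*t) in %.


M = Me + (M0 - Me) * e^(-k*t)
  = 13 + (26 - 13) * e^(-0.005*122)
  = 13 + 13 * e^(-0.610)
  = 13 + 13 * 0.54335
  = 13 + 7.0636
  = 20.06%


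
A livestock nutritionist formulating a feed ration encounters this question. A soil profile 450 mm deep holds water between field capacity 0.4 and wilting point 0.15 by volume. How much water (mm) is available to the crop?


AW = (FC - WP) * D
   = (0.4 - 0.15) * 450
   = 0.25 * 450
   = 112.50 mm


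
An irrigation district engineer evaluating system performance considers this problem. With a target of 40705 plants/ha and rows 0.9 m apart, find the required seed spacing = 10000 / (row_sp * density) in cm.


spacing = 10000 / (row_sp * density)
        = 10000 / (0.9 * 40705)
        = 10000 / 36634.50
        = 0.27297 m = 27.30 cm


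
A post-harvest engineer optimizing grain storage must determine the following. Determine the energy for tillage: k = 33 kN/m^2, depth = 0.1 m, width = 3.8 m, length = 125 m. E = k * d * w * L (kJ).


E = k * d * w * L
  = 33 * 0.1 * 3.8 * 125
  = 1567.50 kJ


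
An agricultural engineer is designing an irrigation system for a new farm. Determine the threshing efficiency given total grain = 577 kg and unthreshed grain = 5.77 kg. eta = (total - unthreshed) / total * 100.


eta = (total - unthreshed) / total * 100
    = (577 - 5.77) / 577 * 100
    = 571.23 / 577 * 100
    = 99%


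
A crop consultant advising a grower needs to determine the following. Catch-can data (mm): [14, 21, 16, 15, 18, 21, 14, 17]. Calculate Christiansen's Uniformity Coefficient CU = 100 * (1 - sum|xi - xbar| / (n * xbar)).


xbar = 136 / 8 = 17
sum|xi - xbar| = 18
CU = 100 * (1 - 18 / (8 * 17))
   = 100 * (1 - 0.1324)
   = 86.76%


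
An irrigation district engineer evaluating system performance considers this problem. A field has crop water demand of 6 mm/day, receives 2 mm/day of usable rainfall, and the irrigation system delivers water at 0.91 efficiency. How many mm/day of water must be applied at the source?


IWR = (ETc - Pe) / Ea
    = (6 - 2) / 0.91
    = 4 / 0.91
    = 4.40 mm/day


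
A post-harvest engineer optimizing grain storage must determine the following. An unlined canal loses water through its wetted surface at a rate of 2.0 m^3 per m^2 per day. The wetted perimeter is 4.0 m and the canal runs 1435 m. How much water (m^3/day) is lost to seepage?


S = C * P * L
  = 2.0 * 4.0 * 1435
  = 11480 m^3/day


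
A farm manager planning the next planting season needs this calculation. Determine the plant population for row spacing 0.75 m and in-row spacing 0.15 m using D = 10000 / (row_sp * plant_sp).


D = 10000 / (row_sp * plant_sp)
  = 10000 / (0.75 * 0.15)
  = 10000 / 0.1125
  = 88888.89 plants/ha


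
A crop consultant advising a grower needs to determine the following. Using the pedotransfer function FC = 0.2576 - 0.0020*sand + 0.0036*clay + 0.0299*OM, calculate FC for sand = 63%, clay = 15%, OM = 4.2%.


FC = 0.2576 - 0.0020*63 + 0.0036*15 + 0.0299*4.2
   = 0.2576 - 0.1260 + 0.0540 + 0.1256
   = 0.3112


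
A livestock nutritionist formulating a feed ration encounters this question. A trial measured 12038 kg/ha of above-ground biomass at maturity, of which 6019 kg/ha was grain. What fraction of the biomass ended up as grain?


HI = grain_yield / biomass
   = 6019 / 12038
   = 0.50


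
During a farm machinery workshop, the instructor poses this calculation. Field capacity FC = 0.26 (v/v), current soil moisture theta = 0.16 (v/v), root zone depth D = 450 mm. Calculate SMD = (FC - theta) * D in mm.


SMD = (FC - theta) * D
    = (0.26 - 0.16) * 450
    = 0.100 * 450
    = 45 mm


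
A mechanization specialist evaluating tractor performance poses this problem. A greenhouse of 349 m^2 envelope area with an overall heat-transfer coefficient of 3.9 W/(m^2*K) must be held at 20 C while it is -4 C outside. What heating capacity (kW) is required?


dT = 20 - (-4) = 24 K
Q = U * A * dT
  = 3.9 * 349 * 24
  = 32666.40 W = 32.67 kW


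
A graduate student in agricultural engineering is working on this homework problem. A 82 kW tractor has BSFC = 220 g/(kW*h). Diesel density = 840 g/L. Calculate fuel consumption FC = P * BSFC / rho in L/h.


FC = P * BSFC / rho_fuel
   = 82 * 220 / 840
   = 18040 / 840
   = 21.48 L/h


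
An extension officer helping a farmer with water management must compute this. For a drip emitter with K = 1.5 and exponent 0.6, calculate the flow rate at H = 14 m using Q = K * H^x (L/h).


Q = K * H^x
  = 1.5 * 14^0.6
  = 1.5 * 4.8717
  = 7.31 L/h


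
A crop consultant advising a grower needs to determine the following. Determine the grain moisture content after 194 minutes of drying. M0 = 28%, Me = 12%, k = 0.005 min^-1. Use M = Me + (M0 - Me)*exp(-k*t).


M = Me + (M0 - Me) * e^(-k*t)
  = 12 + (28 - 12) * e^(-0.005*194)
  = 12 + 16 * e^(-0.970)
  = 12 + 16 * 0.37908
  = 12 + 6.0653
  = 18.07%


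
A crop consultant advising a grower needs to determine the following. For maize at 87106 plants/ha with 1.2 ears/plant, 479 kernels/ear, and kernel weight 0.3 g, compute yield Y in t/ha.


Y = density * ears * kernels * kw
  = 87106 * 1.2 * 479 * 0.3 g/ha
  = 15020558.64 g/ha
  = 15020.56 kg/ha = 15.02 t/ha


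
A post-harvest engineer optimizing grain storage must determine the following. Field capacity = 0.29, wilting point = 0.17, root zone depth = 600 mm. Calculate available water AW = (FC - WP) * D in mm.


AW = (FC - WP) * D
   = (0.29 - 0.17) * 600
   = 0.12 * 600
   = 72 mm


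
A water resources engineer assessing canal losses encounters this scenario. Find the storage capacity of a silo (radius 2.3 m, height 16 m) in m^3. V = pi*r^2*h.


V = pi * r^2 * h
  = pi * 2.3^2 * 16
  = pi * 5.29 * 16
  = 265.90 m^3


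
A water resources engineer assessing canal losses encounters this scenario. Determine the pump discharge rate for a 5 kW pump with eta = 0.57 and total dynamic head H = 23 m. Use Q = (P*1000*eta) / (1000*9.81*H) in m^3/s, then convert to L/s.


Q = (P * 1000 * eta) / (rho * g * H)
  = (5 * 1000 * 0.57) / (1000 * 9.81 * 23)
  = 2850 / 225630
  = 0.01263 m^3/s = 12.63 L/s


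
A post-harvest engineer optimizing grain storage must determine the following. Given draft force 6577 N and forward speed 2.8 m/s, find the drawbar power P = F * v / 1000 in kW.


P = F * v / 1000
  = 6577 * 2.8 / 1000
  = 18415.60 / 1000
  = 18.42 kW


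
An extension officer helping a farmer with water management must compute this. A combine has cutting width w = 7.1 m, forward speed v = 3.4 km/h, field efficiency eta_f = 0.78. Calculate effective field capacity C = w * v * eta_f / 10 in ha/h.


C = w * v * eta_f / 10
  = 7.1 * 3.4 * 0.78 / 10
  = 18.83 / 10
  = 1.88 ha/h


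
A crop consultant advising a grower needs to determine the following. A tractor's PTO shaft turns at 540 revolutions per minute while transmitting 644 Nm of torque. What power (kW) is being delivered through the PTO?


P = 2*pi*n*T / 60000
  = 2*pi * 540 * 644 / 60000
  = 2185040.52 / 60000
  = 36.42 kW


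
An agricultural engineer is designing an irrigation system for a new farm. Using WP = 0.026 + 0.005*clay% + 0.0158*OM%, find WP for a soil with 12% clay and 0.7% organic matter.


WP = 0.026 + 0.005*12 + 0.0158*0.7
   = 0.026 + 0.0600 + 0.0111
   = 0.0971


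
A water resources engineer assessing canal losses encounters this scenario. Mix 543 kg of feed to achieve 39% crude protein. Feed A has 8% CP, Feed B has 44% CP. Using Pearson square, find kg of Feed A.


parts_A = CP_b - target = 44 - 39 = 5
parts_B = target - CP_a = 39 - 8 = 31
total_parts = 5 + 31 = 36
Feed A = 543 * 5 / 36 = 75.42 kg
Feed B = 543 * 31 / 36 = 467.58 kg

75.42 kg


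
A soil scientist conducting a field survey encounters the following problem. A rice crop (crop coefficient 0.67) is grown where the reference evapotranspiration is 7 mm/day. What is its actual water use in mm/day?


ETc = Kc * ET0
    = 0.67 * 7
    = 4.69 mm/day


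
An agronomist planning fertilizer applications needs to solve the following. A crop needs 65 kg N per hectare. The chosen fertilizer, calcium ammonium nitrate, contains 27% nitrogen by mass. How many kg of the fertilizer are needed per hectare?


Rate = N_required / (N_content / 100)
     = 65 / (27 / 100)
     = 65 / 0.27
     = 240.74 kg/ha


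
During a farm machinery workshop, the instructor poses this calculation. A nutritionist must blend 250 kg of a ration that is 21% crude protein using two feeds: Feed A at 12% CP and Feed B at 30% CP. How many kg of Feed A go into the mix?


parts_A = CP_b - target = 30 - 21 = 9
parts_B = target - CP_a = 21 - 12 = 9
total_parts = 9 + 9 = 18
Feed A = 250 * 9 / 18 = 125 kg
Feed B = 250 * 9 / 18 = 125 kg


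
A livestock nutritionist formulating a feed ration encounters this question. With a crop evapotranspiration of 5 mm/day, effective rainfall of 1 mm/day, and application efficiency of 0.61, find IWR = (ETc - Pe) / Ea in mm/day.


IWR = (ETc - Pe) / Ea
    = (5 - 1) / 0.61
    = 4 / 0.61
    = 6.56 mm/day


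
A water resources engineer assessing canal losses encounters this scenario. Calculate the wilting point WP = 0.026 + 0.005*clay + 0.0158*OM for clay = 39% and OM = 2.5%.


WP = 0.026 + 0.005*39 + 0.0158*2.5
   = 0.026 + 0.1950 + 0.0395
   = 0.2605


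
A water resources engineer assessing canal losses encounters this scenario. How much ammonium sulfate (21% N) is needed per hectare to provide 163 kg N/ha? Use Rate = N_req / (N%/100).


Rate = N_required / (N_content / 100)
     = 163 / (21 / 100)
     = 163 / 0.21
     = 776.19 kg/ha


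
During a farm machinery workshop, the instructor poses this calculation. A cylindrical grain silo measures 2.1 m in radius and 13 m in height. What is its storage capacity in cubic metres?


V = pi * r^2 * h
  = pi * 2.1^2 * 13
  = pi * 4.41 * 13
  = 180.11 m^3


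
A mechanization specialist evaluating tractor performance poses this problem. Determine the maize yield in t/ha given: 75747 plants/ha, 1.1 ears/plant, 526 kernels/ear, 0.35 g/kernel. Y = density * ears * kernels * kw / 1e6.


Y = density * ears * kernels * kw
  = 75747 * 1.1 * 526 * 0.35 g/ha
  = 15339524.97 g/ha
  = 15339.52 kg/ha = 15.34 t/ha


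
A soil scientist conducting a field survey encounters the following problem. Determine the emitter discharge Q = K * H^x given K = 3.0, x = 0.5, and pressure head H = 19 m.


Q = K * H^x
  = 3.0 * 19^0.5
  = 3.0 * 4.3589
  = 13.08 L/h


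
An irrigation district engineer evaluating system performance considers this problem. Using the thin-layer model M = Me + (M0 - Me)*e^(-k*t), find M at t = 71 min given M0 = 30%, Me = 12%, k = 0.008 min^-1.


M = Me + (M0 - Me) * e^(-k*t)
  = 12 + (30 - 12) * e^(-0.008*71)
  = 12 + 18 * e^(-0.568)
  = 12 + 18 * 0.56666
  = 12 + 10.1998
  = 22.20%
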